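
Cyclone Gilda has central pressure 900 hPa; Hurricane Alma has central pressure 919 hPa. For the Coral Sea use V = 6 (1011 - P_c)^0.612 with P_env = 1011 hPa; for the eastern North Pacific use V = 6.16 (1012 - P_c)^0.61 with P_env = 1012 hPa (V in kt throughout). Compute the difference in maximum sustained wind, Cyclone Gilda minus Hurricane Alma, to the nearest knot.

Cyclone Gilda: ΔP = 111; V ≈ 6 × 111^0.612 ≈ 107.12 kt.
Hurricane Alma: ΔP = 93; V ≈ 6.16 × 93^0.61 ≈ 97.80 kt.
Difference ≈ 107.12 − 97.80 = 9.32 → 9 kt.

9 kt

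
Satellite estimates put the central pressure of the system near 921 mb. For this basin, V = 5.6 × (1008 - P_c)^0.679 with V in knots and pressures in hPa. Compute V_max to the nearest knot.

116 kt

ΔP = 1008 − 921 = 87 mb.
87^0.679 ≈ 20.746.
V ≈ 5.6 × 20.746 ≈ 116.2 kt.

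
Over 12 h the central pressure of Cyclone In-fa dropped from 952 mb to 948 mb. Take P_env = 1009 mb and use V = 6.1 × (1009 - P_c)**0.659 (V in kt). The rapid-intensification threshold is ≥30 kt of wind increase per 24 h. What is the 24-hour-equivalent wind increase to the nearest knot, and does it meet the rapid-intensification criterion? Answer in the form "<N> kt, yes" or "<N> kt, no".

V₁: ΔP = 57, V ≈ 6.1 × 57^0.659 ≈ 87.59 kt.
V₂: ΔP = 61, V ≈ 6.1 × 61^0.659 ≈ 91.59 kt.
ΔV over 12 h = 4.00 kt → 24 h equivalent = 4.00 × 24/12 ≈ 8.00 kt.
8 kt < 30 kt ⇒ not rapid intensification.

8 kt, no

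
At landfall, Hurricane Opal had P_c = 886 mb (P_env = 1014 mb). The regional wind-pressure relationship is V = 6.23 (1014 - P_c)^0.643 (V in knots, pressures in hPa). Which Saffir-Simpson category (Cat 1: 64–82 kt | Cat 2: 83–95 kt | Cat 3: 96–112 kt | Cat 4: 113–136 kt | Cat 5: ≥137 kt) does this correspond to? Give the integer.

5

ΔP = 1014 − 886 = 128 mb.
V ≈ 6.23 × 128^0.643 = 6.23 × 22.64 ≈ 141 kt.
141 kt falls in the Category 5 band.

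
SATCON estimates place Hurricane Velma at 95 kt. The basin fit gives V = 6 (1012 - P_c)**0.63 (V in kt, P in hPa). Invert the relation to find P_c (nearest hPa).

932 hPa

ΔP = (V / 6)^(1/0.63) = (95/6)^1.587.
95/6 = 15.833; 15.833^1.587 ≈ 80.18 hPa.
P_c = 1012 − 80.18 = 931.82 ≈ 932 hPa.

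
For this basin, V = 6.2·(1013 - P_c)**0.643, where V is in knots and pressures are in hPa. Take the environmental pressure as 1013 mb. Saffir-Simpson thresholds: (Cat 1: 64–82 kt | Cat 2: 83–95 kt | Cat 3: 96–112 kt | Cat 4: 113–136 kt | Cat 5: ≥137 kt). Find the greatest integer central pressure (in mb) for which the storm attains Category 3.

942 mb

Category 3 begins at V = 96 kt.
Required ΔP = (96/6.2)^(1/0.643) = 15.484^1.555 ≈ 70.88 mb.
P_c ≤ 1013 − 70.88 = 942.12, so the highest integer P_c is 942 mb.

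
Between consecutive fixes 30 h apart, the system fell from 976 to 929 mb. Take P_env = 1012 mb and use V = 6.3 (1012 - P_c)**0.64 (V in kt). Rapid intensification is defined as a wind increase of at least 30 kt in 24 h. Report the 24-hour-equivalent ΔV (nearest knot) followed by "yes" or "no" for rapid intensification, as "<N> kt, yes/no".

V₁: ΔP = 36, V ≈ 6.3 × 36^0.64 ≈ 62.43 kt.
V₂: ΔP = 83, V ≈ 6.3 × 83^0.64 ≈ 106.55 kt.
ΔV over 30 h = 44.12 kt → 24 h equivalent = 44.12 × 24/30 ≈ 35.30 kt.
35 kt ≥ 30 kt ⇒ rapid intensification.

35 kt, yes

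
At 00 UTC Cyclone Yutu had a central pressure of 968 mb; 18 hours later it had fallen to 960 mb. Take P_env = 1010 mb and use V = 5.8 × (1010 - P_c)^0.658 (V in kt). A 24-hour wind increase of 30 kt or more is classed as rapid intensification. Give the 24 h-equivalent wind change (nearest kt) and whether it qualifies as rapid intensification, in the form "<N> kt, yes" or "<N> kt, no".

11 kt, no

V₁: ΔP = 42, V ≈ 5.8 × 42^0.658 ≈ 67.85 kt.
V₂: ΔP = 50, V ≈ 5.8 × 50^0.658 ≈ 76.09 kt.
ΔV over 18 h = 8.24 kt → 24 h equivalent = 8.24 × 24/18 ≈ 10.99 kt.
11 kt < 30 kt ⇒ not rapid intensification.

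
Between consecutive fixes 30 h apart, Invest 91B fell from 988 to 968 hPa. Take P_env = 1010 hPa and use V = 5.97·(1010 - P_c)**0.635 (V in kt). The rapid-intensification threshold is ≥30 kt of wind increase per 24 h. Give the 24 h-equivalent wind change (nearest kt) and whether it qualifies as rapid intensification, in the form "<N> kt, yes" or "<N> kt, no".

V₁: ΔP = 22, V ≈ 5.97 × 22^0.635 ≈ 42.50 kt.
V₂: ΔP = 42, V ≈ 5.97 × 42^0.635 ≈ 64.08 kt.
ΔV over 30 h = 21.58 kt → 24 h equivalent = 21.58 × 24/30 ≈ 17.26 kt.
17 kt < 30 kt ⇒ not rapid intensification.

17 kt, no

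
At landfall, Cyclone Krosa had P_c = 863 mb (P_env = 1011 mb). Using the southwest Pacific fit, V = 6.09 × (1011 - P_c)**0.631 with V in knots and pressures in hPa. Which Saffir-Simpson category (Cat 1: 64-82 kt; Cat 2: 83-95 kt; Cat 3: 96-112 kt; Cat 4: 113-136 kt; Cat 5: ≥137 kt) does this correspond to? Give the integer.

ΔP = 1011 − 863 = 148 mb.
V ≈ 6.09 × 148^0.631 = 6.09 × 23.41 ≈ 143 kt.
143 kt falls in the Category 5 band.

5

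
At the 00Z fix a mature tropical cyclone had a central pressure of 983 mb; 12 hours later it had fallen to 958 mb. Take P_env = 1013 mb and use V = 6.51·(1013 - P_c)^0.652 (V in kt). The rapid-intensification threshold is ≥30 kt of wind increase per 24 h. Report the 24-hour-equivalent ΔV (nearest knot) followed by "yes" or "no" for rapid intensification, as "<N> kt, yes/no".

V₁: ΔP = 30, V ≈ 6.51 × 30^0.652 ≈ 59.79 kt.
V₂: ΔP = 55, V ≈ 6.51 × 55^0.652 ≈ 88.78 kt.
ΔV over 12 h = 28.99 kt → 24 h equivalent = 28.99 × 24/12 ≈ 57.98 kt.
58 kt ≥ 30 kt ⇒ rapid intensification.

58 kt, yes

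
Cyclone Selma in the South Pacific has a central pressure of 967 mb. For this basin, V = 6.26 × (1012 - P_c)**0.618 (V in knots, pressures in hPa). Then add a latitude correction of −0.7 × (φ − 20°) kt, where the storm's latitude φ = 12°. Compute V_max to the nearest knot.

71 kt

ΔP = 1012 − 967 = 45 mb.
45^0.618 ≈ 10.512.
V ≈ 6.26 × 10.512 ≈ 65.8 kt.
Latitude correction: −0.7 × (12 − 20) = 5.6 kt.
Corrected V ≈ 71.4 kt → 71 kt.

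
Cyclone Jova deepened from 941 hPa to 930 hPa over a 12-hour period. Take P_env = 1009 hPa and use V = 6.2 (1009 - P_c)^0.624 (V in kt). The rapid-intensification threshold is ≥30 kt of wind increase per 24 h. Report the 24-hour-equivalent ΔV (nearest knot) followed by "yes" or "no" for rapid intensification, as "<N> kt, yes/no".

V₁: ΔP = 68, V ≈ 6.2 × 68^0.624 ≈ 86.27 kt.
V₂: ΔP = 79, V ≈ 6.2 × 79^0.624 ≈ 94.74 kt.
ΔV over 12 h = 8.47 kt → 24 h equivalent = 8.47 × 24/12 ≈ 16.94 kt.
17 kt < 30 kt ⇒ not rapid intensification.

17 kt, no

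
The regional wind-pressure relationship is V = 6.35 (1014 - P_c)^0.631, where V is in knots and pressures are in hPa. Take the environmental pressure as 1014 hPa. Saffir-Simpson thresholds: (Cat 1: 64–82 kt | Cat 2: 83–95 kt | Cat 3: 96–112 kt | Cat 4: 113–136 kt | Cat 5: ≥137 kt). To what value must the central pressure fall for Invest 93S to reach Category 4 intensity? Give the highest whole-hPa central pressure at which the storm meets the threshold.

918 hPa

Category 4 begins at V = 113 kt.
Required ΔP = (113/6.35)^(1/0.631) = 17.795^1.585 ≈ 95.82 hPa.
P_c ≤ 1014 − 95.82 = 918.18, so the highest integer P_c is 918 hPa.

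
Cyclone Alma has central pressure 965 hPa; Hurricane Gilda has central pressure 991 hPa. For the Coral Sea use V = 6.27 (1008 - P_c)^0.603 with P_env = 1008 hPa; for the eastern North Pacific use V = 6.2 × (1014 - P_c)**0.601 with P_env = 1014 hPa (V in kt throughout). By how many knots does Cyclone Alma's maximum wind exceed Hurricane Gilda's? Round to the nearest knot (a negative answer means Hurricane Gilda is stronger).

Cyclone Alma: ΔP = 43; V ≈ 6.27 × 43^0.603 ≈ 60.57 kt.
Hurricane Gilda: ΔP = 23; V ≈ 6.2 × 23^0.601 ≈ 40.81 kt.
Difference ≈ 60.57 − 40.81 = 19.76 → 20 kt.

20 kt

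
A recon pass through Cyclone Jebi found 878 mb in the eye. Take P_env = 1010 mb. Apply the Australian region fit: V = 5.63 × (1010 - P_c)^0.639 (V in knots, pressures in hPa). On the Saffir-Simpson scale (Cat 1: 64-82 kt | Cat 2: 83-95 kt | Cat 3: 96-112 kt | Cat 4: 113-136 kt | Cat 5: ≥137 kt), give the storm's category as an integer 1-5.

ΔP = 1010 − 878 = 132 mb.
V ≈ 5.63 × 132^0.639 = 5.63 × 22.65 ≈ 128 kt.
128 kt falls in the Category 4 band.

4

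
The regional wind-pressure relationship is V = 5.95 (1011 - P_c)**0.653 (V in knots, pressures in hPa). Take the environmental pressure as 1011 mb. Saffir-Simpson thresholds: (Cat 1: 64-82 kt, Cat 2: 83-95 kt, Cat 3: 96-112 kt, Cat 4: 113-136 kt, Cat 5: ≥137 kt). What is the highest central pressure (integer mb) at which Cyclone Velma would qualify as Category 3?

940 mb

Category 3 begins at V = 96 kt.
Required ΔP = (96/5.95)^(1/0.653) = 16.134^1.531 ≈ 70.72 mb.
P_c ≤ 1011 − 70.72 = 940.28, so the highest integer P_c is 940 mb.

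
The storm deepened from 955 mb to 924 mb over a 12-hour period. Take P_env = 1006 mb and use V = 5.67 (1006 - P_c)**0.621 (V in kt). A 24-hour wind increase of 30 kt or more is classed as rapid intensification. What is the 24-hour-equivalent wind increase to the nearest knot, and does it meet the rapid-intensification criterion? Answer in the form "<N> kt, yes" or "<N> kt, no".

45 kt, yes

V₁: ΔP = 51, V ≈ 5.67 × 51^0.621 ≈ 65.16 kt.
V₂: ΔP = 82, V ≈ 5.67 × 82^0.621 ≈ 87.51 kt.
ΔV over 12 h = 22.35 kt → 24 h equivalent = 22.35 × 24/12 ≈ 44.70 kt.
45 kt ≥ 30 kt ⇒ rapid intensification.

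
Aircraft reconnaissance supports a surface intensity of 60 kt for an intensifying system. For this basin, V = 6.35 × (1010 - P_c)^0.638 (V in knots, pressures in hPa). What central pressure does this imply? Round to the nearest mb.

976 mb

ΔP = (V / 6.35)^(1/0.638) = (60/6.35)^1.567.
60/6.35 = 9.449; 9.449^1.567 ≈ 33.79 mb.
P_c = 1010 − 33.79 = 976.21 ≈ 976 mb.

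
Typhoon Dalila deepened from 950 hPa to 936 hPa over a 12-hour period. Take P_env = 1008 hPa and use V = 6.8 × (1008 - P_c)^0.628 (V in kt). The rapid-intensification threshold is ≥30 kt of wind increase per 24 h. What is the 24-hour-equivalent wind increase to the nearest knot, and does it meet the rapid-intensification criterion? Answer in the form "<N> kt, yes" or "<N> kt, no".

V₁: ΔP = 58, V ≈ 6.8 × 58^0.628 ≈ 87.08 kt.
V₂: ΔP = 72, V ≈ 6.8 × 72^0.628 ≈ 99.75 kt.
ΔV over 12 h = 12.67 kt → 24 h equivalent = 12.67 × 24/12 ≈ 25.34 kt.
25 kt < 30 kt ⇒ not rapid intensification.

25 kt, no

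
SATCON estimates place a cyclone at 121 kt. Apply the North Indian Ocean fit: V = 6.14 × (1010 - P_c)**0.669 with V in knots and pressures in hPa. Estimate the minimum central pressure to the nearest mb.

ΔP = (V / 6.14)^(1/0.669) = (121/6.14)^1.495.
121/6.14 = 19.707; 19.707^1.495 ≈ 86.13 mb.
P_c = 1010 − 86.13 = 923.87 ≈ 924 mb.

924 mb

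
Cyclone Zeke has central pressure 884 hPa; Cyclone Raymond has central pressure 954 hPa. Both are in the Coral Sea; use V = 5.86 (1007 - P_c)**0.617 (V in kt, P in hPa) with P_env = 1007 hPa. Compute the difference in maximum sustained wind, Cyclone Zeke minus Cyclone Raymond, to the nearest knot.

46 kt

Cyclone Zeke: ΔP = 123; V ≈ 5.86 × 123^0.617 ≈ 114.12 kt.
Cyclone Raymond: ΔP = 53; V ≈ 5.86 × 53^0.617 ≈ 67.89 kt.
Difference ≈ 114.12 − 67.89 = 46.23 → 46 kt.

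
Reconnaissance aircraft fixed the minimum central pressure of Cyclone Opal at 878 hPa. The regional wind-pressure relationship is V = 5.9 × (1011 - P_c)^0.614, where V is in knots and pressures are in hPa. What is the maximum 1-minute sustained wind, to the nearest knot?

119 kt

ΔP = 1011 − 878 = 133 hPa.
133^0.614 ≈ 20.139.
V ≈ 5.9 × 20.139 ≈ 118.8 kt.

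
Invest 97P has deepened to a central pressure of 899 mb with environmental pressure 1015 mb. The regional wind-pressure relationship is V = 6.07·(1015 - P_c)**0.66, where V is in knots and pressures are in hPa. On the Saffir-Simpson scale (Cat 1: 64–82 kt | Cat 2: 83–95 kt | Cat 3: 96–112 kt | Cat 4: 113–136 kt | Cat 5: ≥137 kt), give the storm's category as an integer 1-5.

5

ΔP = 1015 − 899 = 116 mb.
V ≈ 6.07 × 116^0.66 = 6.07 × 23.04 ≈ 140 kt.
140 kt falls in the Category 5 band.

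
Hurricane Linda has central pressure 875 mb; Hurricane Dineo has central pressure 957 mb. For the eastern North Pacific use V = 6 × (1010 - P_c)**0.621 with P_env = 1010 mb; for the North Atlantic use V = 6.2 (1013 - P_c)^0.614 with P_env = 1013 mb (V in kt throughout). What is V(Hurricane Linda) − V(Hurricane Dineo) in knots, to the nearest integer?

53 kt

Hurricane Linda: ΔP = 135; V ≈ 6 × 135^0.621 ≈ 126.21 kt.
Hurricane Dineo: ΔP = 56; V ≈ 6.2 × 56^0.614 ≈ 73.41 kt.
Difference ≈ 126.21 − 73.41 = 52.80 → 53 kt.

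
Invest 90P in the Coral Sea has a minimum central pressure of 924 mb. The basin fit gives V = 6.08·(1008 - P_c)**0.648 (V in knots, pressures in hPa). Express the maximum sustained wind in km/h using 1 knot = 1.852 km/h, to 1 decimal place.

198.8 km/h

ΔP = 1008 − 924 = 84 mb.
V ≈ 6.08 × 84^0.648 = 6.08 × 17.658 ≈ 107.359 kt.
107.359 × 1.852 ≈ 198.83 km/h → 198.8 km/h.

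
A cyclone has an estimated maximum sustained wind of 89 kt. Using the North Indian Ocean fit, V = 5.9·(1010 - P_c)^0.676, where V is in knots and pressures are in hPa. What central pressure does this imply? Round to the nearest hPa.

955 hPa

ΔP = (V / 5.9)^(1/0.676) = (89/5.9)^1.479.
89/5.9 = 15.085; 15.085^1.479 ≈ 55.39 hPa.
P_c = 1010 − 55.39 = 954.61 ≈ 955 hPa.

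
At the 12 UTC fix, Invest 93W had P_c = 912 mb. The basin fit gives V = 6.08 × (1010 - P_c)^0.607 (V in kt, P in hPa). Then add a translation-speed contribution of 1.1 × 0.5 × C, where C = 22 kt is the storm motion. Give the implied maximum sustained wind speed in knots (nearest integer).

ΔP = 1010 − 912 = 98 mb.
98^0.607 ≈ 16.169.
V ≈ 6.08 × 16.169 ≈ 98.3 kt.
Translation term: 1.1 × 0.5 × 22 = 12.1 kt.
Corrected V ≈ 110.4 kt → 110 kt.

110 kt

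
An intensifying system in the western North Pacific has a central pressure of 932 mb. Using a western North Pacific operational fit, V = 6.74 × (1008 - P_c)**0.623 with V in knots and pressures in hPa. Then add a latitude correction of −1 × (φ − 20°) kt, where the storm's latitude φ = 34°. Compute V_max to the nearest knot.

86 kt

ΔP = 1008 − 932 = 76 mb.
76^0.623 ≈ 14.851.
V ≈ 6.74 × 14.851 ≈ 100.1 kt.
Latitude correction: −1 × (34 − 20) = -14 kt.
Corrected V ≈ 86.1 kt → 86 kt.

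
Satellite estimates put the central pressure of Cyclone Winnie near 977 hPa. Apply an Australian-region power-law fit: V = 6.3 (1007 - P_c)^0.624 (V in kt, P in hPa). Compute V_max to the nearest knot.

ΔP = 1007 − 977 = 30 hPa.
30^0.624 ≈ 8.351.
V ≈ 6.3 × 8.351 ≈ 52.6 kt.

53 kt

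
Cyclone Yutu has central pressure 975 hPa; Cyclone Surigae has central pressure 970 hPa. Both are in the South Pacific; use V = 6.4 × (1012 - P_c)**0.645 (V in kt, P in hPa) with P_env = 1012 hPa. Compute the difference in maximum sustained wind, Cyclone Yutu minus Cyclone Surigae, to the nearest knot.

Cyclone Yutu: ΔP = 37; V ≈ 6.4 × 37^0.645 ≈ 65.72 kt.
Cyclone Surigae: ΔP = 42; V ≈ 6.4 × 42^0.645 ≈ 71.31 kt.
Difference ≈ 65.72 − 71.31 = -5.59 → -6 kt.

-6 kt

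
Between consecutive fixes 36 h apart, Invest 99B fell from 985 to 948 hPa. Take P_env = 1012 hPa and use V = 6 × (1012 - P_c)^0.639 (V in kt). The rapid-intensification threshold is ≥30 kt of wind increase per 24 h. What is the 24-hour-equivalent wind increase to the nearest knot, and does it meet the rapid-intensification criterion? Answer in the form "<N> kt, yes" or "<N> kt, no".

V₁: ΔP = 27, V ≈ 6 × 27^0.639 ≈ 49.29 kt.
V₂: ΔP = 64, V ≈ 6 × 64^0.639 ≈ 85.57 kt.
ΔV over 36 h = 36.28 kt → 24 h equivalent = 36.28 × 24/36 ≈ 24.19 kt.
24 kt < 30 kt ⇒ not rapid intensification.

24 kt, no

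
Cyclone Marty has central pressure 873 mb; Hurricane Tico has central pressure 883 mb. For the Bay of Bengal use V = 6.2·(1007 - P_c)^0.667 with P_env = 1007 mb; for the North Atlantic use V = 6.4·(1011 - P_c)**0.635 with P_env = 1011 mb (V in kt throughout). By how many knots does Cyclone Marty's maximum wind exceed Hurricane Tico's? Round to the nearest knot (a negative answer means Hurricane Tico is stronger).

Cyclone Marty: ΔP = 134; V ≈ 6.2 × 134^0.667 ≈ 162.62 kt.
Hurricane Tico: ΔP = 128; V ≈ 6.4 × 128^0.635 ≈ 139.40 kt.
Difference ≈ 162.62 − 139.40 = 23.22 → 23 kt.

23 kt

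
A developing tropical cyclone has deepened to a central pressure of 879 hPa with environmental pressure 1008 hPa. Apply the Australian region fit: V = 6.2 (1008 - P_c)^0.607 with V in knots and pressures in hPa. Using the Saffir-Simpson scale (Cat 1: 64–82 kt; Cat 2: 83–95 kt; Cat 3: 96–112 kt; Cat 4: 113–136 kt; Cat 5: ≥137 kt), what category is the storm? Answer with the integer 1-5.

ΔP = 1008 − 879 = 129 hPa.
V ≈ 6.2 × 129^0.607 = 6.2 × 19.10 ≈ 118 kt.
118 kt falls in the Category 4 band.

4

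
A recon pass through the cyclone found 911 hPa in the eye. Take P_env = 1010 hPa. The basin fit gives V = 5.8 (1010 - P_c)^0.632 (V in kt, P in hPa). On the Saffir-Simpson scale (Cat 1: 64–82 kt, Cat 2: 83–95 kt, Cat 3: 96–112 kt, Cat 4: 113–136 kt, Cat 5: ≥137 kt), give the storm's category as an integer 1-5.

3

ΔP = 1010 − 911 = 99 hPa.
V ≈ 5.8 × 99^0.632 = 5.8 × 18.25 ≈ 106 kt.
106 kt falls in the Category 3 band.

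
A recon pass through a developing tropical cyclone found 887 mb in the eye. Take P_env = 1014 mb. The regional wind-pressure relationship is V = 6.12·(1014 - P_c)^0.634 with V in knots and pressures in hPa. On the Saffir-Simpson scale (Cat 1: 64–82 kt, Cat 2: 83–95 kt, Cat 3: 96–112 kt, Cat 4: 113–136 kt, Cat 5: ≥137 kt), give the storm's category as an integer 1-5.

4

ΔP = 1014 − 887 = 127 mb.
V ≈ 6.12 × 127^0.634 = 6.12 × 21.57 ≈ 132 kt.
132 kt falls in the Category 4 band.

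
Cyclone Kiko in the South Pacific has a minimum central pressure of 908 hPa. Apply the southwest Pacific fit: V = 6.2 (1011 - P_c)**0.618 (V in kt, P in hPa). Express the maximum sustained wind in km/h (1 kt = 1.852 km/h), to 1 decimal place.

201.4 km/h

ΔP = 1011 − 908 = 103 hPa.
V ≈ 6.2 × 103^0.618 = 6.2 × 17.536 ≈ 108.724 kt.
108.724 × 1.852 ≈ 201.36 km/h → 201.4 km/h.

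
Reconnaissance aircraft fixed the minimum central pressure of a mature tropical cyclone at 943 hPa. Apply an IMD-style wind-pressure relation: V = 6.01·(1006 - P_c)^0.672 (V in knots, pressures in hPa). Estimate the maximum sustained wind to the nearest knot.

97 kt

ΔP = 1006 − 943 = 63 hPa.
63^0.672 ≈ 16.187.
V ≈ 6.01 × 16.187 ≈ 97.3 kt.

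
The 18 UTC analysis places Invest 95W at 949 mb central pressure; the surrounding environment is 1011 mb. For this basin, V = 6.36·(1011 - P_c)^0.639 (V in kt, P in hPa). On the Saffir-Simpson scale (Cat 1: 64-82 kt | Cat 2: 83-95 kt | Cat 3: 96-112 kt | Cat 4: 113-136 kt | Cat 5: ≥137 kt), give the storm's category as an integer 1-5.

2

ΔP = 1011 − 949 = 62 mb.
V ≈ 6.36 × 62^0.639 = 6.36 × 13.97 ≈ 89 kt.
89 kt falls in the Category 2 band.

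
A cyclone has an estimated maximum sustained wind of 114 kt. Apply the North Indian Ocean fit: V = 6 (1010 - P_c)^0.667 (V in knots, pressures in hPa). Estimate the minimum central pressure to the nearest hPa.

ΔP = (V / 6)^(1/0.667) = (114/6)^1.499.
114/6 = 19.000; 19.000^1.499 ≈ 82.64 hPa.
P_c = 1010 − 82.64 = 927.36 ≈ 927 hPa.

927 hPa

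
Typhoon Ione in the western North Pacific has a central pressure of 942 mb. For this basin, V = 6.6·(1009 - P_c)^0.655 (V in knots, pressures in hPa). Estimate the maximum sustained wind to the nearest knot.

104 kt

ΔP = 1009 − 942 = 67 mb.
67^0.655 ≈ 15.706.
V ≈ 6.6 × 15.706 ≈ 103.7 kt.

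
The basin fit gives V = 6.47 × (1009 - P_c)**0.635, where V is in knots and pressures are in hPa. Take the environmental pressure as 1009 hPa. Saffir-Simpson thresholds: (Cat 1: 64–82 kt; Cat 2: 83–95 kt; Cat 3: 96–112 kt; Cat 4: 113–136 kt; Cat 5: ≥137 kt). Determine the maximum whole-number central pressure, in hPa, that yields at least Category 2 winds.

Category 2 begins at V = 83 kt.
Required ΔP = (83/6.47)^(1/0.635) = 12.828^1.575 ≈ 55.61 hPa.
P_c ≤ 1009 − 55.61 = 953.39, so the highest integer P_c is 953 hPa.

953 hPa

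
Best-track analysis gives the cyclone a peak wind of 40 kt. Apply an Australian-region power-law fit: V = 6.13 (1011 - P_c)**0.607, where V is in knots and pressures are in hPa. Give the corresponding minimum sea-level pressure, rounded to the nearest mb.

ΔP = (V / 6.13)^(1/0.607) = (40/6.13)^1.647.
40/6.13 = 6.525; 6.525^1.647 ≈ 21.98 mb.
P_c = 1011 − 21.98 = 989.02 ≈ 989 mb.

989 mb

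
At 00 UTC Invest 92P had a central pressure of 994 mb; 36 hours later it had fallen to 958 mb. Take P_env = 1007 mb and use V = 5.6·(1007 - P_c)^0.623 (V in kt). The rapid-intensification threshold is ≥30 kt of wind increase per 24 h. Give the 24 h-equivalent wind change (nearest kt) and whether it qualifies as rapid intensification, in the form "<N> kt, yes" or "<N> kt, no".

24 kt, no

V₁: ΔP = 13, V ≈ 5.6 × 13^0.623 ≈ 27.68 kt.
V₂: ΔP = 49, V ≈ 5.6 × 49^0.623 ≈ 63.27 kt.
ΔV over 36 h = 35.59 kt → 24 h equivalent = 35.59 × 24/36 ≈ 23.73 kt.
24 kt < 30 kt ⇒ not rapid intensification.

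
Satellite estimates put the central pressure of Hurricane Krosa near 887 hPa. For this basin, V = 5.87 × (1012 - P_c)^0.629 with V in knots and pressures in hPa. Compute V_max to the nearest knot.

ΔP = 1012 − 887 = 125 hPa.
125^0.629 ≈ 20.843.
V ≈ 5.87 × 20.843 ≈ 122.3 kt.

122 kt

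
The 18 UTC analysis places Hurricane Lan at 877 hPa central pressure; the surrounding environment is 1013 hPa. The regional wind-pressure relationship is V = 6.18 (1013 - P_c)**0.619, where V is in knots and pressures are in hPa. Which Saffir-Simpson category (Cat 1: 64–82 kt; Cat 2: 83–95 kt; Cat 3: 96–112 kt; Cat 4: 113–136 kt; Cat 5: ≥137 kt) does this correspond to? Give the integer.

ΔP = 1013 − 877 = 136 hPa.
V ≈ 6.18 × 136^0.619 = 6.18 × 20.92 ≈ 129 kt.
129 kt falls in the Category 4 band.

4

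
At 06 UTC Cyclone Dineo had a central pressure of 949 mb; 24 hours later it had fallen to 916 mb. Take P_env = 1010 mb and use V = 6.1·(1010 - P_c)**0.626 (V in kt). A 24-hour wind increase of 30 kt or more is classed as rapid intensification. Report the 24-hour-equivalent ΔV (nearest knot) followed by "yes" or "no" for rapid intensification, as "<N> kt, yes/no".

25 kt, no

V₁: ΔP = 61, V ≈ 6.1 × 61^0.626 ≈ 79.97 kt.
V₂: ΔP = 94, V ≈ 6.1 × 94^0.626 ≈ 104.84 kt.
ΔV over 24 h = 24.87 kt → 24 h equivalent = 24.87 × 24/24 ≈ 24.87 kt.
25 kt < 30 kt ⇒ not rapid intensification.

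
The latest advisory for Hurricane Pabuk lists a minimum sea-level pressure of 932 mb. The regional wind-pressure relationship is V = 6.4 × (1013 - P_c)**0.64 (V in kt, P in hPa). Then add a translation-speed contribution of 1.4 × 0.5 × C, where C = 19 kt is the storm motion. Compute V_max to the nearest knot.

ΔP = 1013 − 932 = 81 mb.
81^0.64 ≈ 16.651.
V ≈ 6.4 × 16.651 ≈ 106.6 kt.
Translation term: 1.4 × 0.5 × 19 = 13.3 kt.
Corrected V ≈ 119.9 kt → 120 kt.

120 kt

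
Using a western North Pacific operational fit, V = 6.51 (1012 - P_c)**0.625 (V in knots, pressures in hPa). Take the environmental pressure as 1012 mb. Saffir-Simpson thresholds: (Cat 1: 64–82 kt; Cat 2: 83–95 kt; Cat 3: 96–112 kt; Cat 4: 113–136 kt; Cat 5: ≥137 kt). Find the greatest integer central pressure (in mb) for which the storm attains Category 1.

Category 1 begins at V = 64 kt.
Required ΔP = (64/6.51)^(1/0.625) = 9.831^1.600 ≈ 38.74 mb.
P_c ≤ 1012 − 38.74 = 973.26, so the highest integer P_c is 973 mb.

973 mb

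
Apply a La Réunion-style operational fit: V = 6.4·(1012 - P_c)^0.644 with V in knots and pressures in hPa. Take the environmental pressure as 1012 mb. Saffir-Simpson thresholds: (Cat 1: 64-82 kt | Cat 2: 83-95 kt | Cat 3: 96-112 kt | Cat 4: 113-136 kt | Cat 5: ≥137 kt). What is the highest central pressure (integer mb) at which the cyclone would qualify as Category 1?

976 mb

Category 1 begins at V = 64 kt.
Required ΔP = (64/6.4)^(1/0.644) = 10.000^1.553 ≈ 35.71 mb.
P_c ≤ 1012 − 35.71 = 976.29, so the highest integer P_c is 976 mb.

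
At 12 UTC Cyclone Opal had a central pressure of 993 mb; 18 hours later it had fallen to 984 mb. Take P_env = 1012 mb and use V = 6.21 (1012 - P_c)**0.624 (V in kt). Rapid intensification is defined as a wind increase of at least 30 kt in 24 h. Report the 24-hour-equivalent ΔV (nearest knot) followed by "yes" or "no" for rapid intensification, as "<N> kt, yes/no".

14 kt, no

V₁: ΔP = 19, V ≈ 6.21 × 19^0.624 ≈ 39.00 kt.
V₂: ΔP = 28, V ≈ 6.21 × 28^0.624 ≈ 49.67 kt.
ΔV over 18 h = 10.67 kt → 24 h equivalent = 10.67 × 24/18 ≈ 14.23 kt.
14 kt < 30 kt ⇒ not rapid intensification.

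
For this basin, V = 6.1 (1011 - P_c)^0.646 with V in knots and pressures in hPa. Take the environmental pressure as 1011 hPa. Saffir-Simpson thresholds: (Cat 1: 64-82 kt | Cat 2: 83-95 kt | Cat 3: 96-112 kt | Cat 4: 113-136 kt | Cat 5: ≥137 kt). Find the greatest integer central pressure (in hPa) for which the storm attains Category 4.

919 hPa

Category 4 begins at V = 113 kt.
Required ΔP = (113/6.1)^(1/0.646) = 18.525^1.548 ≈ 91.72 hPa.
P_c ≤ 1011 − 91.72 = 919.28, so the highest integer P_c is 919 hPa.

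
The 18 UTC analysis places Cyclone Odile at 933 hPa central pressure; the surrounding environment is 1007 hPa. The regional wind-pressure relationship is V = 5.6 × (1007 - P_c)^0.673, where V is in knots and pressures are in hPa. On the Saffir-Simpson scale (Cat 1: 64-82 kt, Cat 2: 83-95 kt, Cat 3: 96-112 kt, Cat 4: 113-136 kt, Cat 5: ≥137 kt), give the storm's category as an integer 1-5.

3

ΔP = 1007 − 933 = 74 hPa.
V ≈ 5.6 × 74^0.673 = 5.6 × 18.11 ≈ 101 kt.
101 kt falls in the Category 3 band.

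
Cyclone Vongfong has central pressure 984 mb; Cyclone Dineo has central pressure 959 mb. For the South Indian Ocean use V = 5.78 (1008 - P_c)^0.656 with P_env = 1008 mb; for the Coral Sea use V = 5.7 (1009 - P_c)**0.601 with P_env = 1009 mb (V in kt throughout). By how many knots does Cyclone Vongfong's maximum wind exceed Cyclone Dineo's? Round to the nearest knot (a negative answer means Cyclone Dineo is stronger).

Cyclone Vongfong: ΔP = 24; V ≈ 5.78 × 24^0.656 ≈ 46.49 kt.
Cyclone Dineo: ΔP = 50; V ≈ 5.7 × 50^0.601 ≈ 59.84 kt.
Difference ≈ 46.49 − 59.84 = -13.35 → -13 kt.

-13 kt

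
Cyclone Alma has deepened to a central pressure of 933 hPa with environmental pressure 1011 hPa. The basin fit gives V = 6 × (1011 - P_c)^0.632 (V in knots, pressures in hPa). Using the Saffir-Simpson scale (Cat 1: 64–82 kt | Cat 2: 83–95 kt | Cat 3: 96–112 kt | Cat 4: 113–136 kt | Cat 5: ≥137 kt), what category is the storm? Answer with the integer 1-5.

2

ΔP = 1011 − 933 = 78 hPa.
V ≈ 6 × 78^0.632 = 6 × 15.70 ≈ 94 kt.
94 kt falls in the Category 2 band.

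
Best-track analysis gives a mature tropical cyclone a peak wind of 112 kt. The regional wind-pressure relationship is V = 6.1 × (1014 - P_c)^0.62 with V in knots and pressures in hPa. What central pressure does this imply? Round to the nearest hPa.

ΔP = (V / 6.1)^(1/0.62) = (112/6.1)^1.613.
112/6.1 = 18.361; 18.361^1.613 ≈ 109.28 hPa.
P_c = 1014 − 109.28 = 904.72 ≈ 905 hPa.

905 hPa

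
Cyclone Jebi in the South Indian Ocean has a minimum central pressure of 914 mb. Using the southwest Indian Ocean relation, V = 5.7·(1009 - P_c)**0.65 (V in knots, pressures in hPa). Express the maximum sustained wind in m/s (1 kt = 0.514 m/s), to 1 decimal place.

56.5 m/s

ΔP = 1009 − 914 = 95 mb.
V ≈ 5.7 × 95^0.65 = 5.7 × 19.298 ≈ 110.001 kt.
110.001 × 0.514 ≈ 56.54 m/s → 56.5 m/s.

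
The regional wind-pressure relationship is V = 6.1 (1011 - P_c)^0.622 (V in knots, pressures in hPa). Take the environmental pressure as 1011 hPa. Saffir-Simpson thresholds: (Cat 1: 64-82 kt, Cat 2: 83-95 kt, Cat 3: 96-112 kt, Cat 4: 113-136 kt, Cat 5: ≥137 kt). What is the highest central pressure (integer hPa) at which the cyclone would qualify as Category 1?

Category 1 begins at V = 64 kt.
Required ΔP = (64/6.1)^(1/0.622) = 10.492^1.608 ≈ 43.78 hPa.
P_c ≤ 1011 − 43.78 = 967.22, so the highest integer P_c is 967 hPa.

967 hPa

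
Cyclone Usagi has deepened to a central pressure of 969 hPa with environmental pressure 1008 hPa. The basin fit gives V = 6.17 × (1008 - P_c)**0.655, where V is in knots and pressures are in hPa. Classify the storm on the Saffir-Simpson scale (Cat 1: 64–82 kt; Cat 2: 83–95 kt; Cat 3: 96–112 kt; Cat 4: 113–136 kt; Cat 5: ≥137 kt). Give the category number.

ΔP = 1008 − 969 = 39 hPa.
V ≈ 6.17 × 39^0.655 = 6.17 × 11.02 ≈ 68 kt.
68 kt falls in the Category 1 band.

1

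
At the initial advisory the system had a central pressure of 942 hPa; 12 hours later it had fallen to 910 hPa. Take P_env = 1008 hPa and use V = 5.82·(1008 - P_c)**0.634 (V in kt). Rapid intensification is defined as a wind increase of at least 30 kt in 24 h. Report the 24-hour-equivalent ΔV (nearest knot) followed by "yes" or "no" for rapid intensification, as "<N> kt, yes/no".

47 kt, yes

V₁: ΔP = 66, V ≈ 5.82 × 66^0.634 ≈ 82.89 kt.
V₂: ΔP = 98, V ≈ 5.82 × 98^0.634 ≈ 106.50 kt.
ΔV over 12 h = 23.61 kt → 24 h equivalent = 23.61 × 24/12 ≈ 47.22 kt.
47 kt ≥ 30 kt ⇒ rapid intensification.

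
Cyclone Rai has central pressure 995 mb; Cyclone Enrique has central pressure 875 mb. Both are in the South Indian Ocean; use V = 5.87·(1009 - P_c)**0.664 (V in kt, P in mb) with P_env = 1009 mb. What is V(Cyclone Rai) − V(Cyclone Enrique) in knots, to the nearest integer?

Cyclone Rai: ΔP = 14; V ≈ 5.87 × 14^0.664 ≈ 33.86 kt.
Cyclone Enrique: ΔP = 134; V ≈ 5.87 × 134^0.664 ≈ 151.72 kt.
Difference ≈ 33.86 − 151.72 = -117.86 → -118 kt.

-118 kt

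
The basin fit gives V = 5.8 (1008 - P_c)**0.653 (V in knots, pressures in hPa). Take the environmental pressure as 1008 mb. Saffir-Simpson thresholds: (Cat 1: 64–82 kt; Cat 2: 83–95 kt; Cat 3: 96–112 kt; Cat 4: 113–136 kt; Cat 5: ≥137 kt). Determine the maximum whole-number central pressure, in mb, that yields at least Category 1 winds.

Category 1 begins at V = 64 kt.
Required ΔP = (64/5.8)^(1/0.653) = 11.034^1.531 ≈ 39.52 mb.
P_c ≤ 1008 − 39.52 = 968.48, so the highest integer P_c is 968 mb.

968 mb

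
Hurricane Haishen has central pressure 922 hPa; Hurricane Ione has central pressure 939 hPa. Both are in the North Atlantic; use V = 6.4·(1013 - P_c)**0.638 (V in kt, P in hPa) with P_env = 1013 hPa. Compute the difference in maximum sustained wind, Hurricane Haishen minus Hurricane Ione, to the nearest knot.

14 kt

Hurricane Haishen: ΔP = 91; V ≈ 6.4 × 91^0.638 ≈ 113.78 kt.
Hurricane Ione: ΔP = 74; V ≈ 6.4 × 74^0.638 ≈ 99.71 kt.
Difference ≈ 113.78 − 99.71 = 14.07 → 14 kt.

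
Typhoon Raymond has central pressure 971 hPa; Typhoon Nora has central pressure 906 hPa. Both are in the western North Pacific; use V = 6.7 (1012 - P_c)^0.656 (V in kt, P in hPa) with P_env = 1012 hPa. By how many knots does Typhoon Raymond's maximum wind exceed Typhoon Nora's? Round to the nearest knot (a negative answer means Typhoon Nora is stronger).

Typhoon Raymond: ΔP = 41; V ≈ 6.7 × 41^0.656 ≈ 76.57 kt.
Typhoon Nora: ΔP = 106; V ≈ 6.7 × 106^0.656 ≈ 142.78 kt.
Difference ≈ 76.57 − 142.78 = -66.21 → -66 kt.

-66 kt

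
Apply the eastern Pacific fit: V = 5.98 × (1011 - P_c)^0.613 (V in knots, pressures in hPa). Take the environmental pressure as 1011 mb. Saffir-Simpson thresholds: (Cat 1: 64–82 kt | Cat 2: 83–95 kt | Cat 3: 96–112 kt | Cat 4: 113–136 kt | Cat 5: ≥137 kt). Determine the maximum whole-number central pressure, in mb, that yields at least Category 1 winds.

Category 1 begins at V = 64 kt.
Required ΔP = (64/5.98)^(1/0.613) = 10.702^1.631 ≈ 47.80 mb.
P_c ≤ 1011 − 47.80 = 963.20, so the highest integer P_c is 963 mb.

963 mb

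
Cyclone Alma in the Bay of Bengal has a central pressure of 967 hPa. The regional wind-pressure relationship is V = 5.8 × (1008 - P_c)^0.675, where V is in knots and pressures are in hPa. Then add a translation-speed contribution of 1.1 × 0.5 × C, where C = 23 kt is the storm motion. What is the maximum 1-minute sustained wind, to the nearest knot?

84 kt

ΔP = 1008 − 967 = 41 hPa.
41^0.675 ≈ 12.264.
V ≈ 5.8 × 12.264 ≈ 71.1 kt.
Translation term: 1.1 × 0.5 × 23 = 12.65 kt.
Corrected V ≈ 83.75 kt → 84 kt.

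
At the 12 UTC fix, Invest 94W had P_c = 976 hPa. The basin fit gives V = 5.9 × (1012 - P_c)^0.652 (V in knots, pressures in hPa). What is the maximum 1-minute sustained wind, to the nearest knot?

61 kt

ΔP = 1012 − 976 = 36 hPa.
36^0.652 ≈ 10.344.
V ≈ 5.9 × 10.344 ≈ 61.0 kt.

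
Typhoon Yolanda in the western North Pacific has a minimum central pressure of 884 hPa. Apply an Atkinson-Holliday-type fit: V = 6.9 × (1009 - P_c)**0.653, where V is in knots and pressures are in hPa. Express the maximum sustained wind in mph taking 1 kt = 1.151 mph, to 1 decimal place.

185.9 mph

ΔP = 1009 − 884 = 125 hPa.
V ≈ 6.9 × 125^0.653 = 6.9 × 23.404 ≈ 161.485 kt.
161.485 × 1.151 ≈ 185.87 mph → 185.9 mph.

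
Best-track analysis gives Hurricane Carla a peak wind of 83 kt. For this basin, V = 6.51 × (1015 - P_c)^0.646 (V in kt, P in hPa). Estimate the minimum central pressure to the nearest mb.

ΔP = (V / 6.51)^(1/0.646) = (83/6.51)^1.548.
83/6.51 = 12.750; 12.750^1.548 ≈ 51.44 mb.
P_c = 1015 − 51.44 = 963.56 ≈ 964 mb.

964 mb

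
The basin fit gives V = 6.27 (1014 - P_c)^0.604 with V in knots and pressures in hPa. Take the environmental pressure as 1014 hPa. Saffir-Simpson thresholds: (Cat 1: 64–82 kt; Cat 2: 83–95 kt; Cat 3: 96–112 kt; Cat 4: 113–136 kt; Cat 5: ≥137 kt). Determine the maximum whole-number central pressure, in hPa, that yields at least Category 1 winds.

Category 1 begins at V = 64 kt.
Required ΔP = (64/6.27)^(1/0.604) = 10.207^1.656 ≈ 46.81 hPa.
P_c ≤ 1014 − 46.81 = 967.19, so the highest integer P_c is 967 hPa.

967 hPa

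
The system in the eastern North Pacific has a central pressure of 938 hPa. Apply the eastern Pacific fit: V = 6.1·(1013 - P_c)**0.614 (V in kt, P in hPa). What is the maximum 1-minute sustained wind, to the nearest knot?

86 kt

ΔP = 1013 − 938 = 75 hPa.
75^0.614 ≈ 14.167.
V ≈ 6.1 × 14.167 ≈ 86.4 kt.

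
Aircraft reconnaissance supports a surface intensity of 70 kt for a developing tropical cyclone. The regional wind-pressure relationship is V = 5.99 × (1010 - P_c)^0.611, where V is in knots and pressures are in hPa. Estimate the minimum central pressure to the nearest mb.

954 mb

ΔP = (V / 5.99)^(1/0.611) = (70/5.99)^1.637.
70/5.99 = 11.686; 11.686^1.637 ≈ 55.90 mb.
P_c = 1010 − 55.90 = 954.10 ≈ 954 mb.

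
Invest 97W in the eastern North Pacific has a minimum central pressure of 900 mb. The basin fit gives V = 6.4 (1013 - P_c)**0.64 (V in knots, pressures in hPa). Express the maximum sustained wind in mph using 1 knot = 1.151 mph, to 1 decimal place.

151.8 mph

ΔP = 1013 − 900 = 113 mb.
V ≈ 6.4 × 113^0.64 = 6.4 × 20.605 ≈ 131.871 kt.
131.871 × 1.151 ≈ 151.78 mph → 151.8 mph.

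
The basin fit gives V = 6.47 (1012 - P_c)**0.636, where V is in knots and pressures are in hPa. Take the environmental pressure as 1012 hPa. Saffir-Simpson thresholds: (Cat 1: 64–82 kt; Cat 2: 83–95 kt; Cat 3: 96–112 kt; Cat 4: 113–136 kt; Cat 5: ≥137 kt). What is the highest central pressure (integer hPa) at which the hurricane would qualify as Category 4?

922 hPa

Category 4 begins at V = 113 kt.
Required ΔP = (113/6.47)^(1/0.636) = 17.465^1.572 ≈ 89.76 hPa.
P_c ≤ 1012 − 89.76 = 922.24, so the highest integer P_c is 922 hPa.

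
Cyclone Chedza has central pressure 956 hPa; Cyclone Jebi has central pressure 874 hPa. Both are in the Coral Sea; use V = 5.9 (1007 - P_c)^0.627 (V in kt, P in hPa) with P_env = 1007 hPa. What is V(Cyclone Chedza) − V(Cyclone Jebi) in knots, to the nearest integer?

-57 kt

Cyclone Chedza: ΔP = 51; V ≈ 5.9 × 51^0.627 ≈ 69.42 kt.
Cyclone Jebi: ΔP = 133; V ≈ 5.9 × 133^0.627 ≈ 126.62 kt.
Difference ≈ 69.42 − 126.62 = -57.20 → -57 kt.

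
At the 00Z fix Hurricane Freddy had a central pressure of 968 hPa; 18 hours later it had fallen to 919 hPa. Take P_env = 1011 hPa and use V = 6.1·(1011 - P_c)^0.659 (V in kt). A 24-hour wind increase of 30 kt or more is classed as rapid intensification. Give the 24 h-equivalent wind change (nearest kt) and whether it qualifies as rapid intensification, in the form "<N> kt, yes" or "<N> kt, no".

V₁: ΔP = 43, V ≈ 6.1 × 43^0.659 ≈ 72.74 kt.
V₂: ΔP = 92, V ≈ 6.1 × 92^0.659 ≈ 120.08 kt.
ΔV over 18 h = 47.34 kt → 24 h equivalent = 47.34 × 24/18 ≈ 63.12 kt.
63 kt ≥ 30 kt ⇒ rapid intensification.

63 kt, yes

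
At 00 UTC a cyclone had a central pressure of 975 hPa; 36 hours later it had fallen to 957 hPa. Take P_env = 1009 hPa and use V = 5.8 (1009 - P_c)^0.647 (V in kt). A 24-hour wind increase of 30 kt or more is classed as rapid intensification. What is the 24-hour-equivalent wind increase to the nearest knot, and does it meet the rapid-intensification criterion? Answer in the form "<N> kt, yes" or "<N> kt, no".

V₁: ΔP = 34, V ≈ 5.8 × 34^0.647 ≈ 56.79 kt.
V₂: ΔP = 52, V ≈ 5.8 × 52^0.647 ≈ 74.76 kt.
ΔV over 36 h = 17.97 kt → 24 h equivalent = 17.97 × 24/36 ≈ 11.98 kt.
12 kt < 30 kt ⇒ not rapid intensification.

12 kt, no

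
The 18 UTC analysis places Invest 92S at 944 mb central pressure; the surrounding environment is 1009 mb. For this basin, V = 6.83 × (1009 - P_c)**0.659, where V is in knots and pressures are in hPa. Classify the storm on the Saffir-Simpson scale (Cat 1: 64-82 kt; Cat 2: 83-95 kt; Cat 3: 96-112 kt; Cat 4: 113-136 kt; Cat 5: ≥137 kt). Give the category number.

3

ΔP = 1009 − 944 = 65 mb.
V ≈ 6.83 × 65^0.659 = 6.83 × 15.66 ≈ 107 kt.
107 kt falls in the Category 3 band.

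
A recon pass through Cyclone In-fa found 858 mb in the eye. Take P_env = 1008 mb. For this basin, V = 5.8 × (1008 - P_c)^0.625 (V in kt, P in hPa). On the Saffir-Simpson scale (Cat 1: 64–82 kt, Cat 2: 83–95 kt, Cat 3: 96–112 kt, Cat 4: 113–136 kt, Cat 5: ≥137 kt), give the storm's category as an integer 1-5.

ΔP = 1008 − 858 = 150 mb.
V ≈ 5.8 × 150^0.625 = 5.8 × 22.91 ≈ 133 kt.
133 kt falls in the Category 4 band.

4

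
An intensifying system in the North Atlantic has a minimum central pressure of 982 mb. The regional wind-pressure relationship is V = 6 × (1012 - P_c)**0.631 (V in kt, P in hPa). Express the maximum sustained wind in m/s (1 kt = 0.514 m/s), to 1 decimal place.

26.4 m/s

ΔP = 1012 − 982 = 30 mb.
V ≈ 6 × 30^0.631 = 6 × 8.552 ≈ 51.312 kt.
51.312 × 0.514 ≈ 26.37 m/s → 26.4 m/s.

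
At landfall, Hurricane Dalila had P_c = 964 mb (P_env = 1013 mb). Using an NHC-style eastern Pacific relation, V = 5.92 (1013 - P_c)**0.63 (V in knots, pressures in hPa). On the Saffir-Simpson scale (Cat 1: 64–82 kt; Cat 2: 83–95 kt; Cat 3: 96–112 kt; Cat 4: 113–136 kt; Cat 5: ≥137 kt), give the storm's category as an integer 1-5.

1

ΔP = 1013 − 964 = 49 mb.
V ≈ 5.92 × 49^0.63 = 5.92 × 11.61 ≈ 69 kt.
69 kt falls in the Category 1 band.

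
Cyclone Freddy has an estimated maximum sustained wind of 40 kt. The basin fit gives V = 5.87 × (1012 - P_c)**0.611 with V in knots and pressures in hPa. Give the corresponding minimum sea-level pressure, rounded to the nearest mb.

ΔP = (V / 5.87)^(1/0.611) = (40/5.87)^1.637.
40/5.87 = 6.814; 6.814^1.637 ≈ 23.12 mb.
P_c = 1012 − 23.12 = 988.88 ≈ 989 mb.

989 mb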